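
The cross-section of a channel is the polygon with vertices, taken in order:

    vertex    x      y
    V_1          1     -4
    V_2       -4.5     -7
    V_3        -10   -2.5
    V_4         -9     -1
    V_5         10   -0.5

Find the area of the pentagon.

60.625

Apply Gauss's area formula: 2A = Σ (x_i·y_{i+1} − x_{i+1}·y_i), indices taken mod 5.
Cross-terms: -25, -58.75, -12.5, 14.5, -39.5  ⇒  Σ = -121.25
Area = |Σ|/2 = 60.625.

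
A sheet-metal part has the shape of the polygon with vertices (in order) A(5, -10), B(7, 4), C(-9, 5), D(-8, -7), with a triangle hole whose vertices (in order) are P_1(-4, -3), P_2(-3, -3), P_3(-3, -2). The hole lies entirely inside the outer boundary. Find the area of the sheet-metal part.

189

Outer boundary:
Apply the surveyor's formula: 2A = Σ (x_i·y_{i+1} − x_{i+1}·y_i), indices taken mod 4.
Cross-terms: 90, 71, 103, 115  ⇒  Σ = 379
Area = |Σ|/2 = 189.5.
Hole:
Apply the shoelace formula: 2A = Σ (x_i·y_{i+1} − x_{i+1}·y_i), indices taken mod 3.
Σ = (3) + (-3) + (1) = 1
Area = |Σ|/2 = 0.5.
Net area = 189.5 − 0.5 = 189.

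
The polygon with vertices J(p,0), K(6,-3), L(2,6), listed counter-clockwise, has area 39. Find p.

-4

Write out the shoelace sum; only the two edges meeting at J involve p:
2·Area = [(2·0 − p·6) + (p·(-3) − 6·0)] + 42
       = -9·p + 42 = 78
⇒ p = -4.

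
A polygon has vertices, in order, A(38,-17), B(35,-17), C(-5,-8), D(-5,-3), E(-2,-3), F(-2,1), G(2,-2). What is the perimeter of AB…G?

|AB| = √((-3)² + (0)²) = √9 = 3
|BC| = √((-40)² + (9)²) = √1681 = 41
|CD| = √((0)² + (5)²) = √25 = 5
|DE| = √((3)² + (0)²) = √9 = 3
|EF| = √((0)² + (4)²) = √16 = 4
|FG| = √((4)² + (-3)²) = √25 = 5
|GA| = √((36)² + (-15)²) = √1521 = 39
Perimeter = 3 + 41 + 5 + 3 + 4 + 5 + 39 = 100.

100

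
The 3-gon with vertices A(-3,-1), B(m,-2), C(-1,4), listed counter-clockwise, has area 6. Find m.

-1

The doubled signed area Σ (x_i y_{i+1} − x_{i+1} y_i) is linear in m.
With m=0 it equals 17; the coefficient of m is 5 (from the two edges through B).
So 5·m + 17 = 2·6 = 12 ⇒ m = -1.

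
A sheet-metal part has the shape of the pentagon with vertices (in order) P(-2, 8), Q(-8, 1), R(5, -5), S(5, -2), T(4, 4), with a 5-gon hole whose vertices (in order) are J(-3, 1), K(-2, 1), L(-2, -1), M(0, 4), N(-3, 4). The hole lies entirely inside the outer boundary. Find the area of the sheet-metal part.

82

Outer boundary:
Apply Gauss's area formula: 2A = Σ (x_i·y_{i+1} − x_{i+1}·y_i), indices taken mod 5.
Cross-terms: 62, 35, 15, 28, 40  ⇒  Σ = 180
Area = |Σ|/2 = 90.
Hole:
Apply Gauss's area formula: 2A = Σ (x_i·y_{i+1} − x_{i+1}·y_i), indices taken mod 5.
J→K: (-3)(1) − (-2)(1) = -1
K→L: (-2)(-1) − (-2)(1) = 4
L→M: (-2)(4) − (0)(-1) = -8
M→N: (0)(4) − (-3)(4) = 12
N→J: (-3)(1) − (-3)(4) = 9
Σ = 16
Area = |Σ|/2 = 8.
Net area = 90 − 8 = 82.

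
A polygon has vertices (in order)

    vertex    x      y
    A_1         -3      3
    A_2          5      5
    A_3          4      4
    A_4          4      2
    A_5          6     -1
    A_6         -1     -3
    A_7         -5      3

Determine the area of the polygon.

48.5

Σ = (-30) + (0) + (-8) + (-16) + (-19) + (-18) + (-6) = -97
Area = |Σ|/2 = 48.5.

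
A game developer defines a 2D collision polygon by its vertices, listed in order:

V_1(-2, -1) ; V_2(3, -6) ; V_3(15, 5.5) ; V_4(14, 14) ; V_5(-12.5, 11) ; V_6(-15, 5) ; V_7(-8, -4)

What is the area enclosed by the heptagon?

Σ = (15) + (106.5) + (133) + (329) + (102.5) + (100) + (0) = 786
Area = |Σ|/2 = 393.

393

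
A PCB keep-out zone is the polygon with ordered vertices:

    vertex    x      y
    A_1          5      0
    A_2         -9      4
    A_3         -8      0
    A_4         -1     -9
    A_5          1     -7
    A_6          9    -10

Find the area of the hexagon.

121.5

Apply Gauss's area formula: 2A = Σ (x_i·y_{i+1} − x_{i+1}·y_i), indices taken mod 6.
A_1→A_2: (5)(4) − (-9)(0) = 20
A_2→A_3: (-9)(0) − (-8)(4) = 32
A_3→A_4: (-8)(-9) − (-1)(0) = 72
A_4→A_5: (-1)(-7) − (1)(-9) = 16
A_5→A_6: (1)(-10) − (9)(-7) = 53
A_6→A_1: (9)(0) − (5)(-10) = 50
Σ = 243
Area = |Σ|/2 = 121.5.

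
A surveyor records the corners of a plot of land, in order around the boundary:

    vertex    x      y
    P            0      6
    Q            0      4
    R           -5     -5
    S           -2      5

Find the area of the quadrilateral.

13.5

Apply the shoelace formula: 2A = Σ (x_i·y_{i+1} − x_{i+1}·y_i), indices taken mod 4.
Cross-terms: 0, 20, -35, -12  ⇒  Σ = -27
Area = |Σ|/2 = 13.5.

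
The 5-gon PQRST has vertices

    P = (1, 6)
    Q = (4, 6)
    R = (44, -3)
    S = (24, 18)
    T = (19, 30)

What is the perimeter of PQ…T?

116

|PQ| = √((3)² + (0)²) = √9 = 3
|QR| = √((40)² + (-9)²) = √1681 = 41
|RS| = √((-20)² + (21)²) = √841 = 29
|ST| = √((-5)² + (12)²) = √169 = 13
|TP| = √((-18)² + (-24)²) = √900 = 30
Perimeter = 3 + 41 + 29 + 13 + 30 = 116.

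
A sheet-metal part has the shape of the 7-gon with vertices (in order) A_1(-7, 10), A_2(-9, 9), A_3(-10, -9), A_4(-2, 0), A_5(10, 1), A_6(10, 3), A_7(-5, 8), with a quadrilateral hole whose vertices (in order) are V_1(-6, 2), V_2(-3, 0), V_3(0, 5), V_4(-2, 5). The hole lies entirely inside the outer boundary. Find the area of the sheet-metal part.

Outer boundary:
Apply the shoelace (surveyor's) formula: 2A = Σ (x_i·y_{i+1} − x_{i+1}·y_i), indices taken mod 7.
Cross-terms: 27, 171, -18, -2, 20, 95, 6  ⇒  Σ = 299
Area = |Σ|/2 = 149.5.
Hole:
Apply the shoelace (surveyor's) formula: 2A = Σ (x_i·y_{i+1} − x_{i+1}·y_i), indices taken mod 4.
Cross-terms: 6, -15, 10, 26  ⇒  Σ = 27
Area = |Σ|/2 = 13.5.
Net area = 149.5 − 13.5 = 136.

136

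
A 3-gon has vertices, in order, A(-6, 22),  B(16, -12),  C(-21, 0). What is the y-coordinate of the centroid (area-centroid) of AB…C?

10/3

Apply Gauss's area formula. First the cross-terms c_i = x_i·y_{i+1} − x_{i+1}·y_i:
  -280, -252, -462  ⇒  2A = -994, A = -497.
Then Σ (y_i + y_{i+1})·c_i = -9940, so ȳ = -9940 / (6·(-497)) = 10/3.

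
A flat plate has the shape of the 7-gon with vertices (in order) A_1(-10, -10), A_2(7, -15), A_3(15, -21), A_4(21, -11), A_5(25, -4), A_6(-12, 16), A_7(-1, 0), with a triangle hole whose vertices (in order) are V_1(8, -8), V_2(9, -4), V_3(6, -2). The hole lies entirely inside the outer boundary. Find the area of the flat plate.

Outer boundary:
Σ = (220) + (78) + (276) + (191) + (352) + (16) + (10) = 1143
Area = |Σ|/2 = 571.5.
Hole:
Σ = (40) + (6) + (-32) = 14
Area = |Σ|/2 = 7.
Net area = 571.5 − 7 = 564.5.

564.5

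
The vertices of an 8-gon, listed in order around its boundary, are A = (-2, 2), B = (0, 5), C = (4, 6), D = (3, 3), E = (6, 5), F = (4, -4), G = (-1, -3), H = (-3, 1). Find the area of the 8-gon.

Apply Gauss's area formula: 2A = Σ (x_i·y_{i+1} − x_{i+1}·y_i), indices taken mod 8.
Σ = (-10) + (-20) + (-6) + (-3) + (-44) + (-16) + (-10) + (-4) = -113
Area = |Σ|/2 = 56.5.

56.5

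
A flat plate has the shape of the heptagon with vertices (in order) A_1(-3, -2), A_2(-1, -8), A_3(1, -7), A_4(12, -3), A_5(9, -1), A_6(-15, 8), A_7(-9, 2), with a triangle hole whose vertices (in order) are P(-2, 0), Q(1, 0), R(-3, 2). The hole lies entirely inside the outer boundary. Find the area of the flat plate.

125

Outer boundary:
Σ = (22) + (15) + (81) + (15) + (57) + (42) + (24) = 256
Area = |Σ|/2 = 128.
Hole:
Σ = (0) + (2) + (4) = 6
Area = |Σ|/2 = 3.
Net area = 128 − 3 = 125.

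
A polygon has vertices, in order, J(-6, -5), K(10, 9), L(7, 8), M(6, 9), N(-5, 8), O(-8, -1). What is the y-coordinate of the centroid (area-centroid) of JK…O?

Apply the shoelace (surveyor's) formula. First the cross-terms c_i = x_i·y_{i+1} − x_{i+1}·y_i:
  -4, 17, 15, 93, 69, 34  ⇒  2A = 224, A = 112.
Then Σ (y_i + y_{i+1})·c_i = 2388, so ȳ = 2388 / (6·112) = 199/56.

199/56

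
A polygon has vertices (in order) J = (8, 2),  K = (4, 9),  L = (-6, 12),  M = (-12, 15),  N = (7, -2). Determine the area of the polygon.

Σ = (64) + (102) + (54) + (-81) + (30) = 169
Area = |Σ|/2 = 84.5.

84.5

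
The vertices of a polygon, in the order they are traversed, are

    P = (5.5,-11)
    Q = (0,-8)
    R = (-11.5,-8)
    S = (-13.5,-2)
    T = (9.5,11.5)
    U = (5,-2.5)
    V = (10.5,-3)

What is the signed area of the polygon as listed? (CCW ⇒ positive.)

Apply Gauss's area formula: 2A = Σ (x_i·y_{i+1} − x_{i+1}·y_i), indices taken mod 7.
Σ = (-44) + (-92) + (-85) + (-136.25) + (-81.25) + (11.25) + (-99) = -526.25
Signed area = Σ/2 = -263.125 (negative ⇒ clockwise traversal).

-263.125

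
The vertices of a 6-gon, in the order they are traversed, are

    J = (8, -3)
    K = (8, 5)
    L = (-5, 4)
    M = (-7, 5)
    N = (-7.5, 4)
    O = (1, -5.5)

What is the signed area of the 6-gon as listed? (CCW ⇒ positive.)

Σ = (64) + (57) + (3) + (9.5) + (37.25) + (41) = 211.75
Signed area = Σ/2 = 105.875 (positive ⇒ counter-clockwise traversal).

105.875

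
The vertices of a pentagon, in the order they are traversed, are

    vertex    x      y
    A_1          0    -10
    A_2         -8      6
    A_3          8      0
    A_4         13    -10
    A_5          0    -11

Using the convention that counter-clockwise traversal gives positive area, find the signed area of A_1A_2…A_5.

-175.5

Cross-terms: -80, -48, -80, -143, 0  ⇒  Σ = -351
Signed area = Σ/2 = -175.5 (negative ⇒ clockwise traversal).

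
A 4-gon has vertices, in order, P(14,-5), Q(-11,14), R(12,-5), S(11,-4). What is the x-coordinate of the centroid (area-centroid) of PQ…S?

124/27

Apply Gauss's area formula. First the cross-terms c_i = x_i·y_{i+1} − x_{i+1}·y_i:
  141, -113, 7, 1  ⇒  2A = 36, A = 18.
Then Σ (x_i + x_{i+1})·c_i = 496, so x̄ = 496 / (6·18) = 124/27.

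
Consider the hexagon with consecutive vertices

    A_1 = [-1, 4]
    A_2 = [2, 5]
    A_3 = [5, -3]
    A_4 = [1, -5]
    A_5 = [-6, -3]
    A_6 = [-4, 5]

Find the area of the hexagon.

Σ = (-13) + (-31) + (-22) + (-33) + (-42) + (-11) = -152
Area = |Σ|/2 = 76.

76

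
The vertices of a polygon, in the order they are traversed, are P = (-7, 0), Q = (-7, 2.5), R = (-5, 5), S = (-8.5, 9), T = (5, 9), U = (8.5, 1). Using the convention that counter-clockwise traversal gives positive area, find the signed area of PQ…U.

-114.25

Σ = (-17.5) + (-22.5) + (-2.5) + (-121.5) + (-71.5) + (7) = -228.5
Signed area = Σ/2 = -114.25 (negative ⇒ clockwise traversal).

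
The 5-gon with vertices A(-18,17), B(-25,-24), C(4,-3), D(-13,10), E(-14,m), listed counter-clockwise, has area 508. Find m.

17

Write out the shoelace sum; only the two edges meeting at E involve m:
2·Area = [((-13)·m − (-14)·10) + ((-14)·17 − (-18)·m)] + 1029
       = 5·m + 931 = 1016
⇒ m = 17.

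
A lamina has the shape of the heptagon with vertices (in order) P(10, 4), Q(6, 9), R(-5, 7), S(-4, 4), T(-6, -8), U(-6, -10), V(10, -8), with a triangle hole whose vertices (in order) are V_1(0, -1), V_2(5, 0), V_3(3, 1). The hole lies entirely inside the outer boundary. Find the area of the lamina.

Outer boundary:
Apply Gauss's area formula: 2A = Σ (x_i·y_{i+1} − x_{i+1}·y_i), indices taken mod 7.
Σ = (66) + (87) + (8) + (56) + (12) + (148) + (120) = 497
Area = |Σ|/2 = 248.5.
Hole:
Σ = (5) + (5) + (-3) = 7
Area = |Σ|/2 = 3.5.
Net area = 248.5 − 3.5 = 245.

245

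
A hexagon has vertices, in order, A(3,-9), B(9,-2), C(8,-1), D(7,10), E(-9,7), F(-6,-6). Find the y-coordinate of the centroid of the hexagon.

47/51

Apply the shoelace (surveyor's) formula. First the cross-terms c_i = x_i·y_{i+1} − x_{i+1}·y_i:
  75, 7, 87, 139, 96, 72  ⇒  2A = 476, A = 238.
Then Σ (y_i + y_{i+1})·c_i = 1316, so ȳ = 1316 / (6·238) = 47/51.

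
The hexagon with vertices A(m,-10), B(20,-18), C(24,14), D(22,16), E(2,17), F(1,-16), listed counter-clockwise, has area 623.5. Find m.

Write out the shoelace sum; only the two edges meeting at A involve m:
2·Area = [(1·(-10) − m·(-16)) + (m·(-18) − 20·(-10))] + 1081
       = -2·m + 1271 = 1247
⇒ m = 12.

12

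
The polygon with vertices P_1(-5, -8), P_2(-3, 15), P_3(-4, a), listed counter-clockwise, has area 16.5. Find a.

The doubled signed area Σ (x_i y_{i+1} − x_{i+1} y_i) is linear in a.
With a=0 it equals -7; the coefficient of a is 2 (from the two edges through P_3).
So 2·a + -7 = 2·16.5 = 33 ⇒ a = 20.

20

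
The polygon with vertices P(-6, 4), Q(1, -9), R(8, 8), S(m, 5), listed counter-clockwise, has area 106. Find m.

Write out the shoelace sum; only the two edges meeting at S involve m:
2·Area = [(8·5 − m·8) + (m·4 − (-6)·5)] + 130
       = -4·m + 200 = 212
⇒ m = -3.

-3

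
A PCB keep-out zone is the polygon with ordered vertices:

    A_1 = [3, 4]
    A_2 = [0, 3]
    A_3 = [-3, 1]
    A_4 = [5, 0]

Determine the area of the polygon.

Apply the shoelace (surveyor's) formula: 2A = Σ (x_i·y_{i+1} − x_{i+1}·y_i), indices taken mod 4.
Σ = (9) + (9) + (-5) + (20) = 33
Area = |Σ|/2 = 16.5.

16.5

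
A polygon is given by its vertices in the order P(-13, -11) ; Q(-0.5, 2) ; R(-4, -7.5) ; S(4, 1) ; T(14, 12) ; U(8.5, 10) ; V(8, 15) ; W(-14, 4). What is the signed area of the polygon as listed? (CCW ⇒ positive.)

286.875

P→Q: (-13)(2) − (-0.5)(-11) = -31.5
Q→R: (-0.5)(-7.5) − (-4)(2) = 11.75
R→S: (-4)(1) − (4)(-7.5) = 26
S→T: (4)(12) − (14)(1) = 34
T→U: (14)(10) − (8.5)(12) = 38
U→V: (8.5)(15) − (8)(10) = 47.5
V→W: (8)(4) − (-14)(15) = 242
W→P: (-14)(-11) − (-13)(4) = 206
Σ = 573.75
Signed area = Σ/2 = 286.875 (positive ⇒ counter-clockwise traversal).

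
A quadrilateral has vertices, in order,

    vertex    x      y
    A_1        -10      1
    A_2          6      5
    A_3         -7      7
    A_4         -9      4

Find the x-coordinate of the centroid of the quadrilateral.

-334/87

Apply the shoelace formula. First the cross-terms c_i = x_i·y_{i+1} − x_{i+1}·y_i:
  -56, 77, 35, 31  ⇒  2A = 87, A = 43.5.
Then Σ (x_i + x_{i+1})·c_i = -1002, so x̄ = -1002 / (6·43.5) = -334/87.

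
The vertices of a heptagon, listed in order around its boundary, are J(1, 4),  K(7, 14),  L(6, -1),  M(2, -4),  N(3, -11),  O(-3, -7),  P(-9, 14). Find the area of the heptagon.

Apply the surveyor's formula: 2A = Σ (x_i·y_{i+1} − x_{i+1}·y_i), indices taken mod 7.
Σ = (-14) + (-91) + (-22) + (-10) + (-54) + (-105) + (-50) = -346
Area = |Σ|/2 = 173.

173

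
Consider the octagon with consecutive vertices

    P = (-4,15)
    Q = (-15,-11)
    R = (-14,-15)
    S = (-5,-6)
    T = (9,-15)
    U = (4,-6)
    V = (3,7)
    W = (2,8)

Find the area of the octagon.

301

Σ = (269) + (71) + (9) + (129) + (6) + (46) + (10) + (62) = 602
Area = |Σ|/2 = 301.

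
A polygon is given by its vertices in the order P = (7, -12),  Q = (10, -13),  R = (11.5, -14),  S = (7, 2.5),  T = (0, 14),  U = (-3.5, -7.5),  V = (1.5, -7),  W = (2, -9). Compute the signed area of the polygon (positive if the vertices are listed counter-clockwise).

193.75

Apply the surveyor's formula: 2A = Σ (x_i·y_{i+1} − x_{i+1}·y_i), indices taken mod 8.
Cross-terms: 29, 9.5, 126.75, 98, 49, 35.75, 0.5, 39  ⇒  Σ = 387.5
Signed area = Σ/2 = 193.75 (positive ⇒ counter-clockwise traversal).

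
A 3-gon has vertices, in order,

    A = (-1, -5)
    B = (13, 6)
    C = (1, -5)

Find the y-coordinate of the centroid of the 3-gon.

-4/3

Apply the shoelace (surveyor's) formula. First the cross-terms c_i = x_i·y_{i+1} − x_{i+1}·y_i:
  59, -71, -10  ⇒  2A = -22, A = -11.
Then Σ (y_i + y_{i+1})·c_i = 88, so ȳ = 88 / (6·(-11)) = -4/3.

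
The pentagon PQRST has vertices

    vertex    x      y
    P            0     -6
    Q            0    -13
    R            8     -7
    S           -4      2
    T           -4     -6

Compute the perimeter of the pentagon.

44

|PQ| = √((0)² + (-7)²) = √49 = 7
|QR| = √((8)² + (6)²) = √100 = 10
|RS| = √((-12)² + (9)²) = √225 = 15
|ST| = √((0)² + (-8)²) = √64 = 8
|TP| = √((4)² + (0)²) = √16 = 4
Perimeter = 7 + 10 + 15 + 8 + 4 = 44.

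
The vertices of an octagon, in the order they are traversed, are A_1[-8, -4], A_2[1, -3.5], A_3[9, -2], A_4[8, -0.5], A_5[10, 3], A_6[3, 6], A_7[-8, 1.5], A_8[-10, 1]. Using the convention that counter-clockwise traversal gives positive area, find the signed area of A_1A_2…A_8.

Apply the shoelace (surveyor's) formula: 2A = Σ (x_i·y_{i+1} − x_{i+1}·y_i), indices taken mod 8.
Σ = (32) + (29.5) + (11.5) + (29) + (51) + (52.5) + (7) + (48) = 260.5
Signed area = Σ/2 = 130.25 (positive ⇒ counter-clockwise traversal).

130.25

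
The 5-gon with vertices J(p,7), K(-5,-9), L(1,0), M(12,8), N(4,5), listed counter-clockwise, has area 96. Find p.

The doubled signed area Σ (x_i y_{i+1} − x_{i+1} y_i) is linear in p.
With p=0 it equals 108; the coefficient of p is -14 (from the two edges through J).
So -14·p + 108 = 2·96 = 192 ⇒ p = -6.

-6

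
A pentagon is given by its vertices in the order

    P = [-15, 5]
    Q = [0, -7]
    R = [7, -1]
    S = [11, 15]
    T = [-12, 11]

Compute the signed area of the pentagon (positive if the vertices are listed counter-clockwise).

Σ = (105) + (49) + (116) + (301) + (105) = 676
Signed area = Σ/2 = 338 (positive ⇒ counter-clockwise traversal).

338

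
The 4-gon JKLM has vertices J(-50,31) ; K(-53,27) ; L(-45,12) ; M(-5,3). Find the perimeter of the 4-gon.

|JK| = √((-3)² + (-4)²) = √25 = 5
|KL| = √((8)² + (-15)²) = √289 = 17
|LM| = √((40)² + (-9)²) = √1681 = 41
|MJ| = √((-45)² + (28)²) = √2809 = 53
Perimeter = 5 + 17 + 41 + 53 = 116.

116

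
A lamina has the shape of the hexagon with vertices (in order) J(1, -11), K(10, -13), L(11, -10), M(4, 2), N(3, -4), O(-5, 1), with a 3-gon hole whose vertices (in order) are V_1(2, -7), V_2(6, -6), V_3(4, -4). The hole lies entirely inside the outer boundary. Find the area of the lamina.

103.5

Outer boundary:
J→K: (1)(-13) − (10)(-11) = 97
K→L: (10)(-10) − (11)(-13) = 43
L→M: (11)(2) − (4)(-10) = 62
M→N: (4)(-4) − (3)(2) = -22
N→O: (3)(1) − (-5)(-4) = -17
O→J: (-5)(-11) − (1)(1) = 54
Σ = 217
Area = |Σ|/2 = 108.5.
Hole:
Apply the surveyor's formula: 2A = Σ (x_i·y_{i+1} − x_{i+1}·y_i), indices taken mod 3.
Σ = (30) + (0) + (-20) = 10
Area = |Σ|/2 = 5.
Net area = 108.5 − 5 = 103.5.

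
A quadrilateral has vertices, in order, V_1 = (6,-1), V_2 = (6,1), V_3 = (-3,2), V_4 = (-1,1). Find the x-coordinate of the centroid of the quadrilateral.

Apply the shoelace (surveyor's) formula. First the cross-terms c_i = x_i·y_{i+1} − x_{i+1}·y_i:
  12, 15, -1, -5  ⇒  2A = 21, A = 10.5.
Then Σ (x_i + x_{i+1})·c_i = 168, so x̄ = 168 / (6·10.5) = 8/3.

8/3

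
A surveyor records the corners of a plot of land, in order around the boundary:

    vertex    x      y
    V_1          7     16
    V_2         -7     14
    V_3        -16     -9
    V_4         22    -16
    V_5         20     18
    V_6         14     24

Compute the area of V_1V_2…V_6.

975.5

Cross-terms: 210, 287, 454, 716, 228, 56  ⇒  Σ = 1951
Area = |Σ|/2 = 975.5.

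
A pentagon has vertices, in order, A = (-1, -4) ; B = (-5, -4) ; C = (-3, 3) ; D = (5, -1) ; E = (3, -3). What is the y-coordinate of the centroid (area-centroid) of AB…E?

Apply the surveyor's formula. First the cross-terms c_i = x_i·y_{i+1} − x_{i+1}·y_i:
  -16, -27, -12, -12, -15  ⇒  2A = -82, A = -41.
Then Σ (y_i + y_{i+1})·c_i = 284, so ȳ = 284 / (6·(-41)) = -142/123.

-142/123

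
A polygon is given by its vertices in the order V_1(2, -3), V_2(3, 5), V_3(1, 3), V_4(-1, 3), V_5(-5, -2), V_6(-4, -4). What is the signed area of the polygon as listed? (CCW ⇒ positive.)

Apply the surveyor's formula: 2A = Σ (x_i·y_{i+1} − x_{i+1}·y_i), indices taken mod 6.
V_1→V_2: (2)(5) − (3)(-3) = 19
V_2→V_3: (3)(3) − (1)(5) = 4
V_3→V_4: (1)(3) − (-1)(3) = 6
V_4→V_5: (-1)(-2) − (-5)(3) = 17
V_5→V_6: (-5)(-4) − (-4)(-2) = 12
V_6→V_1: (-4)(-3) − (2)(-4) = 20
Σ = 78
Signed area = Σ/2 = 39 (positive ⇒ counter-clockwise traversal).

39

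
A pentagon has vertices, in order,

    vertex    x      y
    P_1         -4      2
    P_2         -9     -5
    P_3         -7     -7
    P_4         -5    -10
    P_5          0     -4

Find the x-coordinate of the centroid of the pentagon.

-466/105

Apply the shoelace (surveyor's) formula. First the cross-terms c_i = x_i·y_{i+1} − x_{i+1}·y_i:
  38, 28, 35, 20, -16  ⇒  2A = 105, A = 52.5.
Then Σ (x_i + x_{i+1})·c_i = -1398, so x̄ = -1398 / (6·52.5) = -466/105.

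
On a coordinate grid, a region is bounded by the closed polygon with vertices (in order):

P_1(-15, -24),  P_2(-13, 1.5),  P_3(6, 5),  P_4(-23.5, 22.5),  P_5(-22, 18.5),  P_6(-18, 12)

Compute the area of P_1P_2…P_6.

Apply the surveyor's formula: 2A = Σ (x_i·y_{i+1} − x_{i+1}·y_i), indices taken mod 6.
Σ = (-334.5) + (-74) + (252.5) + (60.25) + (69) + (612) = 585.25
Area = |Σ|/2 = 292.625.

292.625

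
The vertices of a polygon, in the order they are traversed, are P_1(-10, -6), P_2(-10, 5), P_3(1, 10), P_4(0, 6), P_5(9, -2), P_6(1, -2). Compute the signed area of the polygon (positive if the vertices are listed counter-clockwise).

-152.5

Σ = (-110) + (-105) + (6) + (-54) + (-16) + (-26) = -305
Signed area = Σ/2 = -152.5 (negative ⇒ clockwise traversal).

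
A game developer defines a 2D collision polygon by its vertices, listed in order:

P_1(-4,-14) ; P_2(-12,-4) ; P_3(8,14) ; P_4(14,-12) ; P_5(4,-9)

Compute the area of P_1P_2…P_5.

375

Cross-terms: -152, -136, -292, -78, -92  ⇒  Σ = -750
Area = |Σ|/2 = 375.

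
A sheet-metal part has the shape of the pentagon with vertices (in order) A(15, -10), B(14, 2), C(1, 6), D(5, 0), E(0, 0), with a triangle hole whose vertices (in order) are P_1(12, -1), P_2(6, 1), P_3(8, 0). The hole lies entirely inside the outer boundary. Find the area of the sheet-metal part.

Outer boundary:
Apply the shoelace (surveyor's) formula: 2A = Σ (x_i·y_{i+1} − x_{i+1}·y_i), indices taken mod 5.
A→B: (15)(2) − (14)(-10) = 170
B→C: (14)(6) − (1)(2) = 82
C→D: (1)(0) − (5)(6) = -30
D→E: (5)(0) − (0)(0) = 0
E→A: (0)(-10) − (15)(0) = 0
Σ = 222
Area = |Σ|/2 = 111.
Hole:
Σ = (18) + (-8) + (-8) = 2
Area = |Σ|/2 = 1.
Net area = 111 − 1 = 110.

110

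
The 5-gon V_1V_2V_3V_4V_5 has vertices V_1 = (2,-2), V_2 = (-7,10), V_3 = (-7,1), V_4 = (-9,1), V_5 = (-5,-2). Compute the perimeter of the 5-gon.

38

|V_1V_2| = √((-9)² + (12)²) = √225 = 15
|V_2V_3| = √((0)² + (-9)²) = √81 = 9
|V_3V_4| = √((-2)² + (0)²) = √4 = 2
|V_4V_5| = √((4)² + (-3)²) = √25 = 5
|V_5V_1| = √((7)² + (0)²) = √49 = 7
Perimeter = 15 + 9 + 2 + 5 + 7 = 38.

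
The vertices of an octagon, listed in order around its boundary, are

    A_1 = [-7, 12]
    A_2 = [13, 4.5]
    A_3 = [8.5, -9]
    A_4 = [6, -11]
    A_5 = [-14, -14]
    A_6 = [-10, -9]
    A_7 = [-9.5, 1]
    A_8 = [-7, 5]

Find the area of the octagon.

409.625

Apply the shoelace (surveyor's) formula: 2A = Σ (x_i·y_{i+1} − x_{i+1}·y_i), indices taken mod 8.
Cross-terms: -187.5, -155.25, -39.5, -238, -14, -95.5, -40.5, -49  ⇒  Σ = -819.25
Area = |Σ|/2 = 409.625.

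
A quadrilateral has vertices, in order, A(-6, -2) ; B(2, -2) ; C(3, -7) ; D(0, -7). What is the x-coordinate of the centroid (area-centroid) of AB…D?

Apply the shoelace formula. First the cross-terms c_i = x_i·y_{i+1} − x_{i+1}·y_i:
  16, -8, -21, -42  ⇒  2A = -55, A = -27.5.
Then Σ (x_i + x_{i+1})·c_i = 85, so x̄ = 85 / (6·(-27.5)) = -17/33.

-17/33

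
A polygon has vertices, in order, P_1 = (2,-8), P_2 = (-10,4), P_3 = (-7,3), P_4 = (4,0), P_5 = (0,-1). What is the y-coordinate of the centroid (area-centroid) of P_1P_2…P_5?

Apply Gauss's area formula. First the cross-terms c_i = x_i·y_{i+1} − x_{i+1}·y_i:
  -72, -2, -12, -4, 2  ⇒  2A = -88, A = -44.
Then Σ (y_i + y_{i+1})·c_i = 224, so ȳ = 224 / (6·(-44)) = -28/33.

-28/33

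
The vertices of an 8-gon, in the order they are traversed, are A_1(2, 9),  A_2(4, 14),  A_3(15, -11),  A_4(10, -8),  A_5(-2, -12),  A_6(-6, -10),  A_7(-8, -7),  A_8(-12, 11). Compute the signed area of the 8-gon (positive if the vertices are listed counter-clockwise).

-400

Apply the shoelace (surveyor's) formula: 2A = Σ (x_i·y_{i+1} − x_{i+1}·y_i), indices taken mod 8.
A_1→A_2: (2)(14) − (4)(9) = -8
A_2→A_3: (4)(-11) − (15)(14) = -254
A_3→A_4: (15)(-8) − (10)(-11) = -10
A_4→A_5: (10)(-12) − (-2)(-8) = -136
A_5→A_6: (-2)(-10) − (-6)(-12) = -52
A_6→A_7: (-6)(-7) − (-8)(-10) = -38
A_7→A_8: (-8)(11) − (-12)(-7) = -172
A_8→A_1: (-12)(9) − (2)(11) = -130
Σ = -800
Signed area = Σ/2 = -400 (negative ⇒ clockwise traversal).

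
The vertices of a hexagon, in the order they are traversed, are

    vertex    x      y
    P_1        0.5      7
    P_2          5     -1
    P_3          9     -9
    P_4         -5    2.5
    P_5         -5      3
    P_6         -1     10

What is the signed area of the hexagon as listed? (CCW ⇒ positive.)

-77.75

Σ = (-35.5) + (-36) + (-22.5) + (-2.5) + (-47) + (-12) = -155.5
Signed area = Σ/2 = -77.75 (negative ⇒ clockwise traversal).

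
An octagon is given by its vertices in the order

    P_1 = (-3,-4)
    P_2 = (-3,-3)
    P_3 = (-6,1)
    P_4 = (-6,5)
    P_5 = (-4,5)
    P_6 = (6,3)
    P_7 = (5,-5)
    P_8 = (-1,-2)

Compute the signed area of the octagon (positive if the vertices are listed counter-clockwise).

-81

Apply the shoelace formula: 2A = Σ (x_i·y_{i+1} − x_{i+1}·y_i), indices taken mod 8.
P_1→P_2: (-3)(-3) − (-3)(-4) = -3
P_2→P_3: (-3)(1) − (-6)(-3) = -21
P_3→P_4: (-6)(5) − (-6)(1) = -24
P_4→P_5: (-6)(5) − (-4)(5) = -10
P_5→P_6: (-4)(3) − (6)(5) = -42
P_6→P_7: (6)(-5) − (5)(3) = -45
P_7→P_8: (5)(-2) − (-1)(-5) = -15
P_8→P_1: (-1)(-4) − (-3)(-2) = -2
Σ = -162
Signed area = Σ/2 = -81 (negative ⇒ clockwise traversal).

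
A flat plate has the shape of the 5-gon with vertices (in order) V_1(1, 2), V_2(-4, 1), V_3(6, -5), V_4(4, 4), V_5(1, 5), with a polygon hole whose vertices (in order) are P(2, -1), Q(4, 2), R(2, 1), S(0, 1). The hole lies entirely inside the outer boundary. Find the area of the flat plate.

36

Outer boundary:
Apply the surveyor's formula: 2A = Σ (x_i·y_{i+1} − x_{i+1}·y_i), indices taken mod 5.
V_1→V_2: (1)(1) − (-4)(2) = 9
V_2→V_3: (-4)(-5) − (6)(1) = 14
V_3→V_4: (6)(4) − (4)(-5) = 44
V_4→V_5: (4)(5) − (1)(4) = 16
V_5→V_1: (1)(2) − (1)(5) = -3
Σ = 80
Area = |Σ|/2 = 40.
Hole:
Apply the shoelace (surveyor's) formula: 2A = Σ (x_i·y_{i+1} − x_{i+1}·y_i), indices taken mod 4.
Σ = (8) + (0) + (2) + (-2) = 8
Area = |Σ|/2 = 4.
Net area = 40 − 4 = 36.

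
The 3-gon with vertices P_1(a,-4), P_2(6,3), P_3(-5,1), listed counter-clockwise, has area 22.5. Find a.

The doubled signed area Σ (x_i y_{i+1} − x_{i+1} y_i) is linear in a.
With a=0 it equals 65; the coefficient of a is 2 (from the two edges through P_1).
So 2·a + 65 = 2·22.5 = 45 ⇒ a = -10.

-10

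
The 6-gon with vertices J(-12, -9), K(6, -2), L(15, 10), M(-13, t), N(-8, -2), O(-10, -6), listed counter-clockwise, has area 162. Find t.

-2

The doubled signed area Σ (x_i y_{i+1} − x_{i+1} y_i) is linear in t.
With t=0 it equals 370; the coefficient of t is 23 (from the two edges through M).
So 23·t + 370 = 2·162 = 324 ⇒ t = -2.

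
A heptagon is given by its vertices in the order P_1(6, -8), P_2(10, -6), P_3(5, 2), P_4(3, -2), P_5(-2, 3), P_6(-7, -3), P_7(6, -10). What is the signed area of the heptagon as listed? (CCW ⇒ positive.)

Apply the surveyor's formula: 2A = Σ (x_i·y_{i+1} − x_{i+1}·y_i), indices taken mod 7.
Σ = (44) + (50) + (-16) + (5) + (27) + (88) + (12) = 210
Signed area = Σ/2 = 105 (positive ⇒ counter-clockwise traversal).

105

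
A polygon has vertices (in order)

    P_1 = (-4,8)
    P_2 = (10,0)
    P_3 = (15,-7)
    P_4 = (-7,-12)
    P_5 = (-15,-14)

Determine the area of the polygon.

318.5

Σ = (-80) + (-70) + (-229) + (-82) + (-176) = -637
Area = |Σ|/2 = 318.5.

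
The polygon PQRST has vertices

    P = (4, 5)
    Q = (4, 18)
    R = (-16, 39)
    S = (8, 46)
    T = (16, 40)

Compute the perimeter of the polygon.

114

|PQ| = √((0)² + (13)²) = √169 = 13
|QR| = √((-20)² + (21)²) = √841 = 29
|RS| = √((24)² + (7)²) = √625 = 25
|ST| = √((8)² + (-6)²) = √100 = 10
|TP| = √((-12)² + (-35)²) = √1369 = 37
Perimeter = 13 + 29 + 25 + 10 + 37 = 114.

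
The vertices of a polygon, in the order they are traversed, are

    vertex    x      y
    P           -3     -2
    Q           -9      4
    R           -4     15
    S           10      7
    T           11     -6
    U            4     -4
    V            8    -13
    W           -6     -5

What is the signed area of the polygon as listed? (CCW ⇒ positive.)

Apply Gauss's area formula: 2A = Σ (x_i·y_{i+1} − x_{i+1}·y_i), indices taken mod 8.
P→Q: (-3)(4) − (-9)(-2) = -30
Q→R: (-9)(15) − (-4)(4) = -119
R→S: (-4)(7) − (10)(15) = -178
S→T: (10)(-6) − (11)(7) = -137
T→U: (11)(-4) − (4)(-6) = -20
U→V: (4)(-13) − (8)(-4) = -20
V→W: (8)(-5) − (-6)(-13) = -118
W→P: (-6)(-2) − (-3)(-5) = -3
Σ = -625
Signed area = Σ/2 = -312.5 (negative ⇒ clockwise traversal).

-312.5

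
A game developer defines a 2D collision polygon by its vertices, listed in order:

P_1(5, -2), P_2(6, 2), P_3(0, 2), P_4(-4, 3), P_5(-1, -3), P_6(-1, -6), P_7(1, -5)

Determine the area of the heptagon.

47

Apply the surveyor's formula: 2A = Σ (x_i·y_{i+1} − x_{i+1}·y_i), indices taken mod 7.
Σ = (22) + (12) + (8) + (15) + (3) + (11) + (23) = 94
Area = |Σ|/2 = 47.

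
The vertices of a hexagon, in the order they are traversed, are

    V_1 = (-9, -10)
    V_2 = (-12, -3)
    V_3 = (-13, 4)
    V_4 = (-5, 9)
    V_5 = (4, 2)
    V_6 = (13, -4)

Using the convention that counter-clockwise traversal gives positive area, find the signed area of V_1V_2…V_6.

-265.5

V_1→V_2: (-9)(-3) − (-12)(-10) = -93
V_2→V_3: (-12)(4) − (-13)(-3) = -87
V_3→V_4: (-13)(9) − (-5)(4) = -97
V_4→V_5: (-5)(2) − (4)(9) = -46
V_5→V_6: (4)(-4) − (13)(2) = -42
V_6→V_1: (13)(-10) − (-9)(-4) = -166
Σ = -531
Signed area = Σ/2 = -265.5 (negative ⇒ clockwise traversal).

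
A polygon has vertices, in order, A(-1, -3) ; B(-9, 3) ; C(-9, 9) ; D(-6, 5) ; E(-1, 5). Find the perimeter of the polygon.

34

|AB| = √((-8)² + (6)²) = √100 = 10
|BC| = √((0)² + (6)²) = √36 = 6
|CD| = √((3)² + (-4)²) = √25 = 5
|DE| = √((5)² + (0)²) = √25 = 5
|EA| = √((0)² + (-8)²) = √64 = 8
Perimeter = 10 + 6 + 5 + 5 + 8 = 34.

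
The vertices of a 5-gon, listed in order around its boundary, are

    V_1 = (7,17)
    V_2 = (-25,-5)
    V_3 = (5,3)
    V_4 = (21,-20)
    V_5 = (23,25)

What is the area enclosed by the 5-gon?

Apply the shoelace (surveyor's) formula: 2A = Σ (x_i·y_{i+1} − x_{i+1}·y_i), indices taken mod 5.
Σ = (390) + (-50) + (-163) + (985) + (216) = 1378
Area = |Σ|/2 = 689.

689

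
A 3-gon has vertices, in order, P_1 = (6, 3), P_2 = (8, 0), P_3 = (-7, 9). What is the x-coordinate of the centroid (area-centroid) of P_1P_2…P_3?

7/3

Apply the surveyor's formula. First the cross-terms c_i = x_i·y_{i+1} − x_{i+1}·y_i:
  -24, 72, -75  ⇒  2A = -27, A = -13.5.
Then Σ (x_i + x_{i+1})·c_i = -189, so x̄ = -189 / (6·(-13.5)) = 7/3.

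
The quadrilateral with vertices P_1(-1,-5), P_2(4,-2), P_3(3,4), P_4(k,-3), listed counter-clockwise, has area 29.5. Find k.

The doubled signed area Σ (x_i y_{i+1} − x_{i+1} y_i) is linear in k.
With k=0 it equals 32; the coefficient of k is -9 (from the two edges through P_4).
So -9·k + 32 = 2·29.5 = 59 ⇒ k = -3.

-3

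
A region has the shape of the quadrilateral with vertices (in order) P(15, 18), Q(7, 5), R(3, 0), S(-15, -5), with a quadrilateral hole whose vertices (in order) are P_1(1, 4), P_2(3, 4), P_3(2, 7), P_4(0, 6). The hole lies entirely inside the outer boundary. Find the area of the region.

Outer boundary:
Σ = (-51) + (-15) + (-15) + (-195) = -276
Area = |Σ|/2 = 138.
Hole:
Apply the shoelace (surveyor's) formula: 2A = Σ (x_i·y_{i+1} − x_{i+1}·y_i), indices taken mod 4.
P_1→P_2: (1)(4) − (3)(4) = -8
P_2→P_3: (3)(7) − (2)(4) = 13
P_3→P_4: (2)(6) − (0)(7) = 12
P_4→P_1: (0)(4) − (1)(6) = -6
Σ = 11
Area = |Σ|/2 = 5.5.
Net area = 138 − 5.5 = 132.5.

132.5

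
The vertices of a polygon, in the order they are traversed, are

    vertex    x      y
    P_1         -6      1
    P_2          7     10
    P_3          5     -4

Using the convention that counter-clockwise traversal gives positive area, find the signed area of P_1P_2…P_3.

-82

Apply the shoelace formula: 2A = Σ (x_i·y_{i+1} − x_{i+1}·y_i), indices taken mod 3.
Σ = (-67) + (-78) + (-19) = -164
Signed area = Σ/2 = -82 (negative ⇒ clockwise traversal).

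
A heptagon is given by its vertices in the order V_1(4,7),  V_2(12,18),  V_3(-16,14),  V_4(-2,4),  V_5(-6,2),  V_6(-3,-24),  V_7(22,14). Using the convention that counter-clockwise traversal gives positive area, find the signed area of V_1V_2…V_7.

Apply the surveyor's formula: 2A = Σ (x_i·y_{i+1} − x_{i+1}·y_i), indices taken mod 7.
Σ = (-12) + (456) + (-36) + (20) + (150) + (486) + (98) = 1162
Signed area = Σ/2 = 581 (positive ⇒ counter-clockwise traversal).

581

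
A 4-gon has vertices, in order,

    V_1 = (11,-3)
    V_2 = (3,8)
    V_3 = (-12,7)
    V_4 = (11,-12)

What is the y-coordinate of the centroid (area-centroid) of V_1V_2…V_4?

Apply the shoelace formula. First the cross-terms c_i = x_i·y_{i+1} − x_{i+1}·y_i:
  97, 117, 67, 99  ⇒  2A = 380, A = 190.
Then Σ (y_i + y_{i+1})·c_i = 420, so ȳ = 420 / (6·190) = 7/19.

7/19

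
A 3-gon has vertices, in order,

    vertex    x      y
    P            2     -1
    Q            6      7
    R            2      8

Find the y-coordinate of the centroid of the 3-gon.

Apply the shoelace (surveyor's) formula. First the cross-terms c_i = x_i·y_{i+1} − x_{i+1}·y_i:
  20, 34, -18  ⇒  2A = 36, A = 18.
Then Σ (y_i + y_{i+1})·c_i = 504, so ȳ = 504 / (6·18) = 14/3.

14/3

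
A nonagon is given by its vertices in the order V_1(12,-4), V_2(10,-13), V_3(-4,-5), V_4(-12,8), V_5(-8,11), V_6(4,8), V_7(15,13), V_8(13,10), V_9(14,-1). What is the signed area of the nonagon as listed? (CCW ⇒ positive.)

-385

Apply the shoelace formula: 2A = Σ (x_i·y_{i+1} − x_{i+1}·y_i), indices taken mod 9.
V_1→V_2: (12)(-13) − (10)(-4) = -116
V_2→V_3: (10)(-5) − (-4)(-13) = -102
V_3→V_4: (-4)(8) − (-12)(-5) = -92
V_4→V_5: (-12)(11) − (-8)(8) = -68
V_5→V_6: (-8)(8) − (4)(11) = -108
V_6→V_7: (4)(13) − (15)(8) = -68
V_7→V_8: (15)(10) − (13)(13) = -19
V_8→V_9: (13)(-1) − (14)(10) = -153
V_9→V_1: (14)(-4) − (12)(-1) = -44
Σ = -770
Signed area = Σ/2 = -385 (negative ⇒ clockwise traversal).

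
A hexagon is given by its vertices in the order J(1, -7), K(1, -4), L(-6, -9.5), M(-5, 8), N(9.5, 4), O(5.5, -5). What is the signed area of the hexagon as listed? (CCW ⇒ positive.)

-162.5

Apply Gauss's area formula: 2A = Σ (x_i·y_{i+1} − x_{i+1}·y_i), indices taken mod 6.
Σ = (3) + (-33.5) + (-95.5) + (-96) + (-69.5) + (-33.5) = -325
Signed area = Σ/2 = -162.5 (negative ⇒ clockwise traversal).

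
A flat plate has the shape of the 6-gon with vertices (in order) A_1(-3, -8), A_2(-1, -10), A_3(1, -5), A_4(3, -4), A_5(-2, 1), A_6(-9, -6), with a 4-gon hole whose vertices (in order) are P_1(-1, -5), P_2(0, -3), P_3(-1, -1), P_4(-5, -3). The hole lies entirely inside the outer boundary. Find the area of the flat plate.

49

Outer boundary:
Σ = (22) + (15) + (11) + (-5) + (21) + (54) = 118
Area = |Σ|/2 = 59.
Hole:
Apply the surveyor's formula: 2A = Σ (x_i·y_{i+1} − x_{i+1}·y_i), indices taken mod 4.
Cross-terms: 3, -3, -2, 22  ⇒  Σ = 20
Area = |Σ|/2 = 10.
Net area = 59 − 10 = 49.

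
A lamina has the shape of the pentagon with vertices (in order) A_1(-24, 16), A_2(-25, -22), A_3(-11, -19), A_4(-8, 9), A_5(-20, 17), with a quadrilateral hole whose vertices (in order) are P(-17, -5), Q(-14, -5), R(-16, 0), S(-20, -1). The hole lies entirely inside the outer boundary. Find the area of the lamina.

Outer boundary:
Σ = (928) + (233) + (-251) + (44) + (88) = 1042
Area = |Σ|/2 = 521.
Hole:
Apply Gauss's area formula: 2A = Σ (x_i·y_{i+1} − x_{i+1}·y_i), indices taken mod 4.
Σ = (15) + (-80) + (16) + (83) = 34
Area = |Σ|/2 = 17.
Net area = 521 − 17 = 504.

504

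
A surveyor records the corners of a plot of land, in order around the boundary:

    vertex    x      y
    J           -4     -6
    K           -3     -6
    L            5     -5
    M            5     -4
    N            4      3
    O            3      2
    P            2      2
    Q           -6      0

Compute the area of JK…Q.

Apply the surveyor's formula: 2A = Σ (x_i·y_{i+1} − x_{i+1}·y_i), indices taken mod 8.
J→K: (-4)(-6) − (-3)(-6) = 6
K→L: (-3)(-5) − (5)(-6) = 45
L→M: (5)(-4) − (5)(-5) = 5
M→N: (5)(3) − (4)(-4) = 31
N→O: (4)(2) − (3)(3) = -1
O→P: (3)(2) − (2)(2) = 2
P→Q: (2)(0) − (-6)(2) = 12
Q→J: (-6)(-6) − (-4)(0) = 36
Σ = 136
Area = |Σ|/2 = 68.

68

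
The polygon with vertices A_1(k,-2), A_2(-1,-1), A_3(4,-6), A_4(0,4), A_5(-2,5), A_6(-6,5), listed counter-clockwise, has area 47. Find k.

The doubled signed area Σ (x_i y_{i+1} − x_{i+1} y_i) is linear in k.
With k=0 it equals 64; the coefficient of k is -6 (from the two edges through A_1).
So -6·k + 64 = 2·47 = 94 ⇒ k = -5.

-5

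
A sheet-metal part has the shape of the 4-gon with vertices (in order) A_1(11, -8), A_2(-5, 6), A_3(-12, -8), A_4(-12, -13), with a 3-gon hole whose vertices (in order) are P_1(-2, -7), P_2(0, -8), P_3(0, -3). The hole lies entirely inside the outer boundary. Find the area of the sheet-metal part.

213.5

Outer boundary:
Apply the surveyor's formula: 2A = Σ (x_i·y_{i+1} − x_{i+1}·y_i), indices taken mod 4.
Σ = (26) + (112) + (60) + (239) = 437
Area = |Σ|/2 = 218.5.
Hole:
Apply the shoelace formula: 2A = Σ (x_i·y_{i+1} − x_{i+1}·y_i), indices taken mod 3.
P_1→P_2: (-2)(-8) − (0)(-7) = 16
P_2→P_3: (0)(-3) − (0)(-8) = 0
P_3→P_1: (0)(-7) − (-2)(-3) = -6
Σ = 10
Area = |Σ|/2 = 5.
Net area = 218.5 − 5 = 213.5.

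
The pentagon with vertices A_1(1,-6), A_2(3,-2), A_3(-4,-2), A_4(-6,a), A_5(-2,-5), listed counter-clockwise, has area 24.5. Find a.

Write out the shoelace sum; only the two edges meeting at A_4 involve a:
2·Area = [((-4)·a − (-6)·(-2)) + ((-6)·(-5) − (-2)·a)] + 19
       = -2·a + 37 = 49
⇒ a = -6.

-6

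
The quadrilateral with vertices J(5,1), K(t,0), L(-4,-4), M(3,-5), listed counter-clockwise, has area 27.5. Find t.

The doubled signed area Σ (x_i y_{i+1} − x_{i+1} y_i) is linear in t.
With t=0 it equals 60; the coefficient of t is -5 (from the two edges through K).
So -5·t + 60 = 2·27.5 = 55 ⇒ t = 1.

1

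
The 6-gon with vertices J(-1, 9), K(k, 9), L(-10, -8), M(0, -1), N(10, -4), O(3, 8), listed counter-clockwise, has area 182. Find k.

-8

The doubled signed area Σ (x_i y_{i+1} − x_{i+1} y_i) is linear in k.
With k=0 it equals 228; the coefficient of k is -17 (from the two edges through K).
So -17·k + 228 = 2·182 = 364 ⇒ k = -8.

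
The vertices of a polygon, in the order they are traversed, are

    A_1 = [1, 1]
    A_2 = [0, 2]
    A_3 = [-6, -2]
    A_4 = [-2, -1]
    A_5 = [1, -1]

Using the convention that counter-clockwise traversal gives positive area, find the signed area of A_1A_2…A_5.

Apply the shoelace formula: 2A = Σ (x_i·y_{i+1} − x_{i+1}·y_i), indices taken mod 5.
Σ = (2) + (12) + (2) + (3) + (2) = 21
Signed area = Σ/2 = 10.5 (positive ⇒ counter-clockwise traversal).

10.5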